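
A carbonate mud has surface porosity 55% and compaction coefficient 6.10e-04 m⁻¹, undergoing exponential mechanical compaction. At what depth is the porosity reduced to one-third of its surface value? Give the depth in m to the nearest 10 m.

Working in km (1 km = 1000 m; k in km⁻¹ = k in m⁻¹ × 1000):
phi/phi₀ = 1/3 ⇒ exp(−k·z) = 1/3 ⇒ z = ln(3) / k
z = 1.0986 / 0.61 = 1.801 km

1800 m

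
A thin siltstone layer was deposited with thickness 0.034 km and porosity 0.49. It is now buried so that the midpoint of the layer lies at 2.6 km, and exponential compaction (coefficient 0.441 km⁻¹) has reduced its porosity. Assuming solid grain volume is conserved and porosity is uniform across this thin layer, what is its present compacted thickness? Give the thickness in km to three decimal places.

0.021 km

Porosity at 2.6 km: phi = 0.49·exp(−0.441×2.6) = 0.1557
Solid-volume conservation: h(1−phi) = h₀(1−phi₀) ⇒ h = h₀·(1−phi₀)/(1−phi)
h = 0.034 × (1 − 0.49)/(1 − 0.1557) = 0.034 × 0.6040 = 0.0205 km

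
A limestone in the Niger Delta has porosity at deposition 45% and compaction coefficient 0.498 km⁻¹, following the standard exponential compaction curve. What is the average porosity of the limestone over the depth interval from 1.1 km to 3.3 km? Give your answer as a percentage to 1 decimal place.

15.8%

⟨n⟩ = (1/(z₂−z₁)) ∫ n₀ e^(−βz) dz = n₀·(e^(−β·z₁) − e^(−β·z₂)) / (β·(z₂−z₁))
e^(−0.498×1.1) = 0.5782; e^(−0.498×3.3) = 0.1933
⟨n⟩ = 0.45 × (0.5782 − 0.1933) / (0.498 × 2.2) = 0.45 × 0.3513 = 0.1581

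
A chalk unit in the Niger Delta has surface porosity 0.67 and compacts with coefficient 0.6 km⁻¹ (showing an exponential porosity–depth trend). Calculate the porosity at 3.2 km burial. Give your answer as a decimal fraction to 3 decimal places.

0.098

φ = φ₀·exp(−β·Z) = 0.67 × exp(−0.6 × 3.2) = 0.67 × exp(−1.92)
  = 0.67 × 0.1466 = 0.0982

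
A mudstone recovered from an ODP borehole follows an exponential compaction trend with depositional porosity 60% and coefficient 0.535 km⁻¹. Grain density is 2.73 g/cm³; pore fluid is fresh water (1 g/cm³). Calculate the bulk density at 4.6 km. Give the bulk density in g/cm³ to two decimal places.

Porosity at depth: φ = 0.6·exp(−0.535×4.6) = 0.6×0.0853 = 0.0512
Bulk density: ρ_b = (1−φ)ρ_g + φ·ρ_f = 0.9488×2.73 + 0.0512×1
       = 2.590 + 0.051 = 2.641 g/cm³

2.64 g/cm³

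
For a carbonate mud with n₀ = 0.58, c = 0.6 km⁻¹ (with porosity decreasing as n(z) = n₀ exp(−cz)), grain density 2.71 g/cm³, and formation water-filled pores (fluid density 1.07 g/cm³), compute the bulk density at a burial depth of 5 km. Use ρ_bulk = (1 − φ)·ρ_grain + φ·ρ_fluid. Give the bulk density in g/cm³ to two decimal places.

2.66 g/cm³

Porosity at depth: n = 0.58·exp(−0.6×5) = 0.58×0.0498 = 0.0289
Bulk density: ρ_b = (1−n)ρ_g + n·ρ_f = 0.9711×2.71 + 0.0289×1.07
       = 2.632 + 0.031 = 2.663 g/cm³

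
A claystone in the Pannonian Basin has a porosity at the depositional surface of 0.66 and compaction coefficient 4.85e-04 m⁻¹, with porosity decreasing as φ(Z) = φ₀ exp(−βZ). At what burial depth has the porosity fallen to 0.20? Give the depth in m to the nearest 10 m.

Working in km (1 km = 1000 m; β in km⁻¹ = β in m⁻¹ × 1000):
Invert Athy's law: Z = ln(φ₀/φ) / β
Z = ln(0.66/0.2) / 0.485 = ln(3.3) / 0.485 = 1.1939 / 0.485 = 2.462 km

2460 m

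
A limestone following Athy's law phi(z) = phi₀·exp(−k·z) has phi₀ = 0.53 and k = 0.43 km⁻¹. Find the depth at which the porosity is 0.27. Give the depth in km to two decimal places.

1.57 km

Invert Athy's law: z = ln(phi₀/phi) / k
z = ln(0.53/0.27) / 0.43 = ln(1.963) / 0.43 = 0.6745 / 0.43 = 1.569 km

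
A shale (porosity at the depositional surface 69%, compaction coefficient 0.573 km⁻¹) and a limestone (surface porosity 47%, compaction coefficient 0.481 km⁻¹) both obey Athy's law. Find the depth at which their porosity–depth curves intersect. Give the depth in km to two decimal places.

4.17 km

Set φ₀ₐ e^(−cₐd) = φ₀ᵦ e^(−cᵦd) ⇒ ln(φ₀ₐ/φ₀ᵦ) = (cₐ − cᵦ)·d
d = ln(0.69/0.47) / (0.573 − 0.481) = 0.3840 / 0.092 = 4.173 km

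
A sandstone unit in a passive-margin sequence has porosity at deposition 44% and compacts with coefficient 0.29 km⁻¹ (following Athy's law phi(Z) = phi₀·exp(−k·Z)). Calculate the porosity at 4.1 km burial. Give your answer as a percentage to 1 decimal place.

13.4%

phi = phi₀·exp(−k·Z) = 0.44 × exp(−0.29 × 4.1) = 0.44 × exp(−1.189)
  = 0.44 × 0.3045 = 0.1340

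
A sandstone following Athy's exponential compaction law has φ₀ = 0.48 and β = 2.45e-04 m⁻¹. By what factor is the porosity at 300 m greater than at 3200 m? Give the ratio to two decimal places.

2.04

Working in km (1 km = 1000 m; β in km⁻¹ = β in m⁻¹ × 1000):
φ(Z₁)/φ(Z₂) = e^(−β·Z₁)/e^(−β·Z₂) = e^{β(Z₂−Z₁)}
= exp(0.245 × 2.9) = exp(0.7105) = 2.0350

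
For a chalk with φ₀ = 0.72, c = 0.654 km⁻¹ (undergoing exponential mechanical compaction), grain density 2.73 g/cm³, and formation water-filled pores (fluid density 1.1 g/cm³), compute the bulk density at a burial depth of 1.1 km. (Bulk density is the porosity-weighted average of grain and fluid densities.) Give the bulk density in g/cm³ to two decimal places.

Porosity at depth: φ = 0.72·exp(−0.654×1.1) = 0.72×0.4870 = 0.3507
Bulk density: ρ_b = (1−φ)ρ_g + φ·ρ_f = 0.6493×2.73 + 0.3507×1.1
       = 1.773 + 0.386 = 2.158 g/cm³

2.16 g/cm³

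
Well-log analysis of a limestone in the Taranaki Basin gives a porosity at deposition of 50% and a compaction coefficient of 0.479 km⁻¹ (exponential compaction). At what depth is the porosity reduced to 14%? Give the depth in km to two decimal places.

2.66 km

Invert Athy's law: z = ln(n₀/n) / β
z = ln(0.5/0.14) / 0.479 = ln(3.571) / 0.479 = 1.2730 / 0.479 = 2.658 km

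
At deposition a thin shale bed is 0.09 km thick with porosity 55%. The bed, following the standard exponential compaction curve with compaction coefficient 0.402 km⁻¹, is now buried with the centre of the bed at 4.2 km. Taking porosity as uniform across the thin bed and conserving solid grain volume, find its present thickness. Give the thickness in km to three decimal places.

Porosity at 4.2 km: n = 0.55·exp(−0.402×4.2) = 0.1016
Solid-volume conservation: h(1−n) = h₀(1−n₀) ⇒ h = h₀·(1−n₀)/(1−n)
h = 0.09 × (1 − 0.55)/(1 − 0.1016) = 0.09 × 0.5009 = 0.0451 km

0.045 km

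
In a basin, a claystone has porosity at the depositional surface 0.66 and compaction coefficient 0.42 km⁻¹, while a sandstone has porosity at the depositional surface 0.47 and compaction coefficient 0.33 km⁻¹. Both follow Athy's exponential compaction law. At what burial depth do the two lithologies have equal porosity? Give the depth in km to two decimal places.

Set n₀ₐ e^(−βₐz) = n₀ᵦ e^(−βᵦz) ⇒ ln(n₀ₐ/n₀ᵦ) = (βₐ − βᵦ)·z
z = ln(0.66/0.47) / (0.42 − 0.33) = 0.3395 / 0.09 = 3.772 km

3.77 km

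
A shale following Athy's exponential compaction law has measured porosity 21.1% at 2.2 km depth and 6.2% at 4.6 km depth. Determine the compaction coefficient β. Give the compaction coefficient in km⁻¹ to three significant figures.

0.510 km⁻¹

Athy: n(z) = n₀ e^(−βz) ⇒ n₁/n₂ = e^{β(z₂−z₁)} ⇒ β = ln(n₁/n₂)/(z₂−z₁)
β = ln(0.211/0.062) / (4.6 − 2.2) = ln(3.403) / 2.4 = 1.2247 / 2.4 = 0.5103 km⁻¹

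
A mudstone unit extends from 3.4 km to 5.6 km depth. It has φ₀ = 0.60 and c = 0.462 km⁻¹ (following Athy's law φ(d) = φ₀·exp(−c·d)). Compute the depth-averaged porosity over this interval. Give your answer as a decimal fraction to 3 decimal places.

0.078

⟨φ⟩ = (1/(d₂−d₁)) ∫ φ₀ e^(−cd) dd = φ₀·(e^(−c·d₁) − e^(−c·d₂)) / (c·(d₂−d₁))
e^(−0.462×3.4) = 0.2079; e^(−0.462×5.6) = 0.0752
⟨φ⟩ = 0.6 × (0.2079 − 0.0752) / (0.462 × 2.2) = 0.6 × 0.1305 = 0.0783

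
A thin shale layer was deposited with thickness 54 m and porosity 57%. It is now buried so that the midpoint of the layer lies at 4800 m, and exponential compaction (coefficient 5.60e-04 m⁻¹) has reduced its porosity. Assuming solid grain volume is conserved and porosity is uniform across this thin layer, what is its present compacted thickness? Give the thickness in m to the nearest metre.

Working in km (1 km = 1000 m; k in km⁻¹ = k in m⁻¹ × 1000):
Porosity at 4.8 km: φ = 0.57·exp(−0.56×4.8) = 0.0388
Solid-volume conservation: h(1−φ) = h₀(1−φ₀) ⇒ h = h₀·(1−φ₀)/(1−φ)
h = 0.054 × (1 − 0.57)/(1 − 0.0388) = 0.054 × 0.4473 = 0.0242 km

24 m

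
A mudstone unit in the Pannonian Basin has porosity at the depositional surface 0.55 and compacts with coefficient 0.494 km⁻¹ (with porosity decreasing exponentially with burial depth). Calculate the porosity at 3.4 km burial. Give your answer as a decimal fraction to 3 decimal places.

0.103

φ = φ₀·exp(−k·d) = 0.55 × exp(−0.494 × 3.4) = 0.55 × exp(−1.68)
  = 0.55 × 0.1864 = 0.1025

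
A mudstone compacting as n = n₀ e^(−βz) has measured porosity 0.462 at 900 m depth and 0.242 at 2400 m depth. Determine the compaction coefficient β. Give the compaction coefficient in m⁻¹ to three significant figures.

Working in km (1 km = 1000 m; β in km⁻¹ = β in m⁻¹ × 1000):
Athy: n(z) = n₀ e^(−βz) ⇒ n₁/n₂ = e^{β(z₂−z₁)} ⇒ β = ln(n₁/n₂)/(z₂−z₁)
β = ln(0.462/0.242) / (2.4 − 0.9) = ln(1.909) / 1.5 = 0.6466 / 1.5 = 0.4311 km⁻¹

0.000431 m⁻¹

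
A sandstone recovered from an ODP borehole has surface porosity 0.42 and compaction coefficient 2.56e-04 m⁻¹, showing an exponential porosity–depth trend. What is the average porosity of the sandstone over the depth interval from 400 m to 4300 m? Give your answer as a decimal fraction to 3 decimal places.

0.240

Working in km (1 km = 1000 m; β in km⁻¹ = β in m⁻¹ × 1000):
⟨φ⟩ = (1/(Z₂−Z₁)) ∫ φ₀ e^(−βZ) dZ = φ₀·(e^(−β·Z₁) − e^(−β·Z₂)) / (β·(Z₂−Z₁))
e^(−0.256×0.4) = 0.9027; e^(−0.256×4.3) = 0.3326
⟨φ⟩ = 0.42 × (0.9027 − 0.3326) / (0.256 × 3.9) = 0.42 × 0.5710 = 0.2398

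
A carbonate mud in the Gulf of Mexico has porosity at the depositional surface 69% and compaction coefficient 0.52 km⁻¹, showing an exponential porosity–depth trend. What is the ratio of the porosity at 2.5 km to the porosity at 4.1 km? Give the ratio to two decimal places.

2.30

phi(Z₁)/phi(Z₂) = e^(−k·Z₁)/e^(−k·Z₂) = e^{k(Z₂−Z₁)}
= exp(0.52 × 1.6) = exp(0.832) = 2.2979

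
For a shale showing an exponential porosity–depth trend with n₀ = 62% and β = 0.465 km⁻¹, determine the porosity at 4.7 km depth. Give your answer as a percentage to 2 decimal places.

6.97%

n = n₀·exp(−β·z) = 0.62 × exp(−0.465 × 4.7) = 0.62 × exp(−2.186)
  = 0.62 × 0.1124 = 0.0697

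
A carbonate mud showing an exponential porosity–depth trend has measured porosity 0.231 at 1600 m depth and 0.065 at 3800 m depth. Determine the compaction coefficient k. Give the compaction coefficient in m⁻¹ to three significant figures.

Working in km (1 km = 1000 m; k in km⁻¹ = k in m⁻¹ × 1000):
Athy: phi(z) = phi₀ e^(−kz) ⇒ phi₁/phi₂ = e^{k(z₂−z₁)} ⇒ k = ln(phi₁/phi₂)/(z₂−z₁)
k = ln(0.231/0.065) / (3.8 − 1.6) = ln(3.554) / 2.2 = 1.2680 / 2.2 = 0.5764 km⁻¹

0.000576 m⁻¹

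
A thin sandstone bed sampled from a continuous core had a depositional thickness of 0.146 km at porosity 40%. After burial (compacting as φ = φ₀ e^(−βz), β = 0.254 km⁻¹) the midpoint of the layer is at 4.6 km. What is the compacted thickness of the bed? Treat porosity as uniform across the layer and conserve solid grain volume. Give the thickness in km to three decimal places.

Porosity at 4.6 km: φ = 0.4·exp(−0.254×4.6) = 0.1243
Solid-volume conservation: h(1−φ) = h₀(1−φ₀) ⇒ h = h₀·(1−φ₀)/(1−φ)
h = 0.146 × (1 − 0.4)/(1 − 0.1243) = 0.146 × 0.6852 = 0.1000 km

0.100 km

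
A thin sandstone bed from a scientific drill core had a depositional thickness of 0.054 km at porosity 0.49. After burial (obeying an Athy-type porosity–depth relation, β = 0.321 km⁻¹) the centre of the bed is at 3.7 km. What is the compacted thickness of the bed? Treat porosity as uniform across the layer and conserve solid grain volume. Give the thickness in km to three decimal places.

Porosity at 3.7 km: φ = 0.49·exp(−0.321×3.7) = 0.1494
Solid-volume conservation: h(1−φ) = h₀(1−φ₀) ⇒ h = h₀·(1−φ₀)/(1−φ)
h = 0.054 × (1 − 0.49)/(1 − 0.1494) = 0.054 × 0.5996 = 0.0324 km

0.032 km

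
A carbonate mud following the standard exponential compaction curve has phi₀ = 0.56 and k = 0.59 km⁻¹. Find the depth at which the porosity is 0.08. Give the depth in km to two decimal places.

Invert Athy's law: d = ln(phi₀/phi) / k
d = ln(0.56/0.08) / 0.59 = ln(7) / 0.59 = 1.9459 / 0.59 = 3.298 km

3.30 km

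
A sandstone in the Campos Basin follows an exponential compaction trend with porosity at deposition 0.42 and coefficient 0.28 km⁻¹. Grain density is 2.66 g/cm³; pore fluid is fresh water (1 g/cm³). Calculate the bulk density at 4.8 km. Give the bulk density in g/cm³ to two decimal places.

2.48 g/cm³

Porosity at depth: phi = 0.42·exp(−0.28×4.8) = 0.42×0.2608 = 0.1095
Bulk density: ρ_b = (1−phi)ρ_g + phi·ρ_f = 0.8905×2.66 + 0.1095×1
       = 2.369 + 0.110 = 2.478 g/cm³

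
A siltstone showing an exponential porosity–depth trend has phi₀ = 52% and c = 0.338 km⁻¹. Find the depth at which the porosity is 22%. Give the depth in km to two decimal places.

Invert Athy's law: Z = ln(phi₀/phi) / c
Z = ln(0.52/0.22) / 0.338 = ln(2.364) / 0.338 = 0.8602 / 0.338 = 2.545 km

2.54 km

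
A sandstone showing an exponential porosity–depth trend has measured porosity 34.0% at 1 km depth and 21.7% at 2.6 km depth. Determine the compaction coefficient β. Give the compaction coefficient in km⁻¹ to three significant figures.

Athy: n(Z) = n₀ e^(−βZ) ⇒ n₁/n₂ = e^{β(Z₂−Z₁)} ⇒ β = ln(n₁/n₂)/(Z₂−Z₁)
β = ln(0.34/0.217) / (2.6 − 1) = ln(1.567) / 1.6 = 0.4490 / 1.6 = 0.2807 km⁻¹

0.281 km⁻¹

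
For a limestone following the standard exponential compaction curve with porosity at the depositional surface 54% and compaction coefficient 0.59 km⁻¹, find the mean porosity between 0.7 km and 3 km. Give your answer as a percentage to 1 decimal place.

⟨n⟩ = (1/(d₂−d₁)) ∫ n₀ e^(−kd) dd = n₀·(e^(−k·d₁) − e^(−k·d₂)) / (k·(d₂−d₁))
e^(−0.59×0.7) = 0.6617; e^(−0.59×3) = 0.1703
⟨n⟩ = 0.54 × (0.6617 − 0.1703) / (0.59 × 2.3) = 0.54 × 0.3621 = 0.1955

19.6%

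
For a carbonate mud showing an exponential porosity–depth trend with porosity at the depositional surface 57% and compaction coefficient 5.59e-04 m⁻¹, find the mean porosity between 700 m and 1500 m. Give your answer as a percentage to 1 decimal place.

31.1%

Working in km (1 km = 1000 m; k in km⁻¹ = k in m⁻¹ × 1000):
⟨φ⟩ = (1/(d₂−d₁)) ∫ φ₀ e^(−kd) dd = φ₀·(e^(−k·d₁) − e^(−k·d₂)) / (k·(d₂−d₁))
e^(−0.559×0.7) = 0.6762; e^(−0.559×1.5) = 0.4324
⟨φ⟩ = 0.57 × (0.6762 − 0.4324) / (0.559 × 0.8) = 0.57 × 0.5452 = 0.3108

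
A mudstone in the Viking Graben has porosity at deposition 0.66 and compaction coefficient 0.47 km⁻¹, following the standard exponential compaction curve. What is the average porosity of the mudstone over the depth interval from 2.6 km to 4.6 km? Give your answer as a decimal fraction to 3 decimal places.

⟨phi⟩ = (1/(z₂−z₁)) ∫ phi₀ e^(−kz) dz = phi₀·(e^(−k·z₁) − e^(−k·z₂)) / (k·(z₂−z₁))
e^(−0.47×2.6) = 0.2946; e^(−0.47×4.6) = 0.1151
⟨phi⟩ = 0.66 × (0.2946 − 0.1151) / (0.47 × 2) = 0.66 × 0.1910 = 0.1261

0.126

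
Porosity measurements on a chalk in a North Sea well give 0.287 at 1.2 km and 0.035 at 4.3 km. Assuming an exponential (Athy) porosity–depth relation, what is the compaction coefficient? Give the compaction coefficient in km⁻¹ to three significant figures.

0.679 km⁻¹

Athy: φ(z) = φ₀ e^(−cz) ⇒ φ₁/φ₂ = e^{c(z₂−z₁)} ⇒ c = ln(φ₁/φ₂)/(z₂−z₁)
c = ln(0.287/0.035) / (4.3 − 1.2) = ln(8.2) / 3.1 = 2.1041 / 3.1 = 0.6788 km⁻¹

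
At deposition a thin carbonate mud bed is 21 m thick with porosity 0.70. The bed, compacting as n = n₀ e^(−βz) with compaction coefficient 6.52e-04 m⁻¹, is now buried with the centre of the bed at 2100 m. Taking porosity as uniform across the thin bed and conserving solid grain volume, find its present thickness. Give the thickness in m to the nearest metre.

Working in km (1 km = 1000 m; β in km⁻¹ = β in m⁻¹ × 1000):
Porosity at 2.1 km: n = 0.7·exp(−0.652×2.1) = 0.1780
Solid-volume conservation: h(1−n) = h₀(1−n₀) ⇒ h = h₀·(1−n₀)/(1−n)
h = 0.021 × (1 − 0.7)/(1 − 0.1780) = 0.021 × 0.3650 = 0.0077 km

8 m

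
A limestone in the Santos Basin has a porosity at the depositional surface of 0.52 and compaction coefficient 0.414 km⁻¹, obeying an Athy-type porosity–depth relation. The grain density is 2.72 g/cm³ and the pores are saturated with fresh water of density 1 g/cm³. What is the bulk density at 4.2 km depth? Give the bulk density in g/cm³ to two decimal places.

2.56 g/cm³

Porosity at depth: n = 0.52·exp(−0.414×4.2) = 0.52×0.1757 = 0.0914
Bulk density: ρ_b = (1−n)ρ_g + n·ρ_f = 0.9086×2.72 + 0.0914×1
       = 2.471 + 0.091 = 2.563 g/cm³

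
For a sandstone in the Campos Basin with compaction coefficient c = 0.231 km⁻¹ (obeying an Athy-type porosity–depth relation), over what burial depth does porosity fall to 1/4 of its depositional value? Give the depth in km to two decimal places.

n/n₀ = 1/4 ⇒ exp(−c·z) = 1/4 ⇒ z = ln(4) / c
z = 1.3863 / 0.231 = 6.001 km

6.00 km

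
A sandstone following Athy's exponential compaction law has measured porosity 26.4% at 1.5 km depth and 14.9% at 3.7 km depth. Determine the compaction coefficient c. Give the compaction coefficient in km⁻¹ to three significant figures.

Athy: φ(d) = φ₀ e^(−cd) ⇒ φ₁/φ₂ = e^{c(d₂−d₁)} ⇒ c = ln(φ₁/φ₂)/(d₂−d₁)
c = ln(0.264/0.149) / (3.7 − 1.5) = ln(1.772) / 2.2 = 0.5720 / 2.2 = 0.26 km⁻¹

0.260 km⁻¹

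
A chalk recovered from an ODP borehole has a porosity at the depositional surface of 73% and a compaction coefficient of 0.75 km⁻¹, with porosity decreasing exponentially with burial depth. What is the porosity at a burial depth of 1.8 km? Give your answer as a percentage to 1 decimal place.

18.9%

φ = φ₀·exp(−β·d) = 0.73 × exp(−0.75 × 1.8) = 0.73 × exp(−1.35)
  = 0.73 × 0.2592 = 0.1892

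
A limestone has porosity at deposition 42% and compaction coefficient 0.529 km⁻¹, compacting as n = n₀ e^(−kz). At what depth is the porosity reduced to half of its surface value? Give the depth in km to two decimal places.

1.31 km

n/n₀ = 1/2 ⇒ exp(−k·z) = 1/2 ⇒ z = ln(2) / k
z = 0.6931 / 0.529 = 1.310 km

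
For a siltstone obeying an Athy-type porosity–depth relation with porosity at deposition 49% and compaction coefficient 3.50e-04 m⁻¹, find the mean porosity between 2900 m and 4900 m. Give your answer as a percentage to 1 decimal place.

Working in km (1 km = 1000 m; β in km⁻¹ = β in m⁻¹ × 1000):
⟨phi⟩ = (1/(Z₂−Z₁)) ∫ phi₀ e^(−βZ) dZ = phi₀·(e^(−β·Z₁) − e^(−β·Z₂)) / (β·(Z₂−Z₁))
e^(−0.35×2.9) = 0.3624; e^(−0.35×4.9) = 0.1800
⟨phi⟩ = 0.49 × (0.3624 − 0.1800) / (0.35 × 2) = 0.49 × 0.2606 = 0.1277

12.8%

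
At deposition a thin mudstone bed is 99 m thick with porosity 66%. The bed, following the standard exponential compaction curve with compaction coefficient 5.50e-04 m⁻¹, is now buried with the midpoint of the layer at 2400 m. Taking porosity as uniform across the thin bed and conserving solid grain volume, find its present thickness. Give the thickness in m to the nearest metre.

41 m

Working in km (1 km = 1000 m; c in km⁻¹ = c in m⁻¹ × 1000):
Porosity at 2.4 km: φ = 0.66·exp(−0.55×2.4) = 0.1763
Solid-volume conservation: h(1−φ) = h₀(1−φ₀) ⇒ h = h₀·(1−φ₀)/(1−φ)
h = 0.099 × (1 − 0.66)/(1 − 0.1763) = 0.099 × 0.4128 = 0.0409 km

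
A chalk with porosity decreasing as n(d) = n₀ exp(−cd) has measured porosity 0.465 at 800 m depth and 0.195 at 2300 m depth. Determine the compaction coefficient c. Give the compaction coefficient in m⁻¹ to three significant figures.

Working in km (1 km = 1000 m; c in km⁻¹ = c in m⁻¹ × 1000):
Athy: n(d) = n₀ e^(−cd) ⇒ n₁/n₂ = e^{c(d₂−d₁)} ⇒ c = ln(n₁/n₂)/(d₂−d₁)
c = ln(0.465/0.195) / (2.3 − 0.8) = ln(2.385) / 1.5 = 0.8690 / 1.5 = 0.5794 km⁻¹

0.000579 m⁻¹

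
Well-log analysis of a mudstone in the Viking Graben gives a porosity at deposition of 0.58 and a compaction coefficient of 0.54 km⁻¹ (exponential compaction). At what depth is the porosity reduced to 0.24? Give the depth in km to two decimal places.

Invert Athy's law: z = ln(φ₀/φ) / k
z = ln(0.58/0.24) / 0.54 = ln(2.417) / 0.54 = 0.8824 / 0.54 = 1.634 km

1.63 km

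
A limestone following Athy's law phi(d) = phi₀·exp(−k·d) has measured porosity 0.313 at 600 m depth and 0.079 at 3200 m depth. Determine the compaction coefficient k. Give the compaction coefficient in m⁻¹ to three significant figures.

0.000530 m⁻¹

Working in km (1 km = 1000 m; k in km⁻¹ = k in m⁻¹ × 1000):
Athy: phi(d) = phi₀ e^(−kd) ⇒ phi₁/phi₂ = e^{k(d₂−d₁)} ⇒ k = ln(phi₁/phi₂)/(d₂−d₁)
k = ln(0.313/0.079) / (3.2 − 0.6) = ln(3.962) / 2.6 = 1.3768 / 2.6 = 0.5295 km⁻¹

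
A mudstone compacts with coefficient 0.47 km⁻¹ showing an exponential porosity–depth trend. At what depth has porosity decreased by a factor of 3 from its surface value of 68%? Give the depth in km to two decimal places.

2.34 km

phi/phi₀ = 1/3 ⇒ exp(−c·Z) = 1/3 ⇒ Z = ln(3) / c
Z = 1.0986 / 0.47 = 2.337 km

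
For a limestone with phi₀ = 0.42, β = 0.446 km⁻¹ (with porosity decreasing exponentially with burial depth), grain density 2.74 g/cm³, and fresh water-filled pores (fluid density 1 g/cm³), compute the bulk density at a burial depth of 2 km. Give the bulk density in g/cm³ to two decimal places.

2.44 g/cm³

Porosity at depth: phi = 0.42·exp(−0.446×2) = 0.42×0.4098 = 0.1721
Bulk density: ρ_b = (1−phi)ρ_g + phi·ρ_f = 0.8279×2.74 + 0.1721×1
       = 2.268 + 0.172 = 2.440 g/cm³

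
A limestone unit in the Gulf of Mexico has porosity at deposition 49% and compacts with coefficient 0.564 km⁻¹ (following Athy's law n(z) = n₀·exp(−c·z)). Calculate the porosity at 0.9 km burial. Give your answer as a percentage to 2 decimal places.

n = n₀·exp(−c·z) = 0.49 × exp(−0.564 × 0.9) = 0.49 × exp(−0.5076)
  = 0.49 × 0.6019 = 0.2949

29.49%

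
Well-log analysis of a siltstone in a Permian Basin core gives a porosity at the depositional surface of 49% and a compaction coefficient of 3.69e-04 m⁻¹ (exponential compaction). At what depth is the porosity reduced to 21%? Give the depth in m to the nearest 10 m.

2300 m

Working in km (1 km = 1000 m; k in km⁻¹ = k in m⁻¹ × 1000):
Invert Athy's law: z = ln(n₀/n) / k
z = ln(0.49/0.21) / 0.369 = ln(2.333) / 0.369 = 0.8473 / 0.369 = 2.296 km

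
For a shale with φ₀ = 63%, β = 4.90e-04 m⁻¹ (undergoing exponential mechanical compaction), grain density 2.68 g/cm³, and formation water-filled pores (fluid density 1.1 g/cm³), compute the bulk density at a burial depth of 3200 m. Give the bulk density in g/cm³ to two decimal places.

Working in km (1 km = 1000 m; β in km⁻¹ = β in m⁻¹ × 1000):
Porosity at depth: φ = 0.63·exp(−0.49×3.2) = 0.63×0.2085 = 0.1313
Bulk density: ρ_b = (1−φ)ρ_g + φ·ρ_f = 0.8687×2.68 + 0.1313×1.1
       = 2.328 + 0.144 = 2.472 g/cm³

2.47 g/cm³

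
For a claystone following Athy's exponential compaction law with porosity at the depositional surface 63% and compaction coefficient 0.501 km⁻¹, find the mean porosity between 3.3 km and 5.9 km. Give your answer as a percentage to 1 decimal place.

⟨n⟩ = (1/(d₂−d₁)) ∫ n₀ e^(−kd) dd = n₀·(e^(−k·d₁) − e^(−k·d₂)) / (k·(d₂−d₁))
e^(−0.501×3.3) = 0.1914; e^(−0.501×5.9) = 0.0520
⟨n⟩ = 0.63 × (0.1914 − 0.0520) / (0.501 × 2.6) = 0.63 × 0.1070 = 0.0674

6.7%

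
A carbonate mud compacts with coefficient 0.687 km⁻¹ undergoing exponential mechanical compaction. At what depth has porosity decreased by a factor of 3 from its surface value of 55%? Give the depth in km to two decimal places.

1.60 km

n/n₀ = 1/3 ⇒ exp(−β·Z) = 1/3 ⇒ Z = ln(3) / β
Z = 1.0986 / 0.687 = 1.599 km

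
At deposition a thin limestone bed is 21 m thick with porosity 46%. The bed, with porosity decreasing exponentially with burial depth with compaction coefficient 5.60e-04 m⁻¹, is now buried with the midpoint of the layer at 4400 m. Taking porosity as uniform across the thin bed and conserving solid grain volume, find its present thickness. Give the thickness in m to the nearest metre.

Working in km (1 km = 1000 m; k in km⁻¹ = k in m⁻¹ × 1000):
Porosity at 4.4 km: phi = 0.46·exp(−0.56×4.4) = 0.0391
Solid-volume conservation: h(1−phi) = h₀(1−phi₀) ⇒ h = h₀·(1−phi₀)/(1−phi)
h = 0.021 × (1 − 0.46)/(1 − 0.0391) = 0.021 × 0.5620 = 0.0118 km

12 m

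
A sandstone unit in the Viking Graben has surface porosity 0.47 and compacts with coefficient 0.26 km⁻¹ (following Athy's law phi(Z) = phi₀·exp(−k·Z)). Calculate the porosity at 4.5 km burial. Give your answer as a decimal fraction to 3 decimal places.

0.146

phi = phi₀·exp(−k·Z) = 0.47 × exp(−0.26 × 4.5) = 0.47 × exp(−1.17)
  = 0.47 × 0.3104 = 0.1459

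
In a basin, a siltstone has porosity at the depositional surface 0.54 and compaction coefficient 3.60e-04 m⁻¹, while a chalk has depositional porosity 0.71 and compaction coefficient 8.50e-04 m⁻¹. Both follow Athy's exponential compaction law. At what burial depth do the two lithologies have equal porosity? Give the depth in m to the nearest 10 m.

Working in km (1 km = 1000 m; c in km⁻¹ = c in m⁻¹ × 1000):
Set n₀ₐ e^(−cₐz) = n₀ᵦ e^(−cᵦz) ⇒ ln(n₀ₐ/n₀ᵦ) = (cₐ − cᵦ)·z
z = ln(0.54/0.71) / (0.36 − 0.85) = -0.2737 / -0.49 = 0.559 km

560 m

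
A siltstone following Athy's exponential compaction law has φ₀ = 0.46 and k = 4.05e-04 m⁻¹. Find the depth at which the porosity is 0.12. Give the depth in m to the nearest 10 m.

Working in km (1 km = 1000 m; k in km⁻¹ = k in m⁻¹ × 1000):
Invert Athy's law: d = ln(φ₀/φ) / k
d = ln(0.46/0.12) / 0.405 = ln(3.833) / 0.405 = 1.3437 / 0.405 = 3.318 km

3320 m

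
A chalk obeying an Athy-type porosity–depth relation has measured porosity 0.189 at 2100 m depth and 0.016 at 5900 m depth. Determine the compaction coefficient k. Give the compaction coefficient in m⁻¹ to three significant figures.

0.000650 m⁻¹

Working in km (1 km = 1000 m; k in km⁻¹ = k in m⁻¹ × 1000):
Athy: φ(d) = φ₀ e^(−kd) ⇒ φ₁/φ₂ = e^{k(d₂−d₁)} ⇒ k = ln(φ₁/φ₂)/(d₂−d₁)
k = ln(0.189/0.016) / (5.9 − 2.1) = ln(11.81) / 3.8 = 2.4692 / 3.8 = 0.6498 km⁻¹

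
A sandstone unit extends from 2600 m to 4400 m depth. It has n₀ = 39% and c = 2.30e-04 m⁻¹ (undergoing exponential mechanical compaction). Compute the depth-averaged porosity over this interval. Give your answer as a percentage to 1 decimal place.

Working in km (1 km = 1000 m; c in km⁻¹ = c in m⁻¹ × 1000):
⟨n⟩ = (1/(z₂−z₁)) ∫ n₀ e^(−cz) dz = n₀·(e^(−c·z₁) − e^(−c·z₂)) / (c·(z₂−z₁))
e^(−0.23×2.6) = 0.5499; e^(−0.23×4.4) = 0.3635
⟨n⟩ = 0.39 × (0.5499 − 0.3635) / (0.23 × 1.8) = 0.39 × 0.4503 = 0.1756

17.6%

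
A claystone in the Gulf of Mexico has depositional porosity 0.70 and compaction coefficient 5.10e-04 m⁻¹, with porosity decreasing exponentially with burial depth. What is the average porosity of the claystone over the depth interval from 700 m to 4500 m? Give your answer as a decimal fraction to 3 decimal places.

Working in km (1 km = 1000 m; β in km⁻¹ = β in m⁻¹ × 1000):
⟨φ⟩ = (1/(z₂−z₁)) ∫ φ₀ e^(−βz) dz = φ₀·(e^(−β·z₁) − e^(−β·z₂)) / (β·(z₂−z₁))
e^(−0.51×0.7) = 0.6998; e^(−0.51×4.5) = 0.1008
⟨φ⟩ = 0.7 × (0.6998 − 0.1008) / (0.51 × 3.8) = 0.7 × 0.3091 = 0.2164

0.216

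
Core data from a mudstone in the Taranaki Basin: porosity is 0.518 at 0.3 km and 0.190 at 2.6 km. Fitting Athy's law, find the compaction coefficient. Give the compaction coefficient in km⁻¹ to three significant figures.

Athy: φ(d) = φ₀ e^(−kd) ⇒ φ₁/φ₂ = e^{k(d₂−d₁)} ⇒ k = ln(φ₁/φ₂)/(d₂−d₁)
k = ln(0.518/0.19) / (2.6 − 0.3) = ln(2.726) / 2.3 = 1.0030 / 2.3 = 0.4361 km⁻¹

0.436 km⁻¹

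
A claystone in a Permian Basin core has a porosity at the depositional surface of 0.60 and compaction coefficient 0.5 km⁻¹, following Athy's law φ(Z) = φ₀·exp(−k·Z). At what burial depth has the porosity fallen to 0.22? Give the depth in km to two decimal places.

2.01 km

Invert Athy's law: Z = ln(φ₀/φ) / k
Z = ln(0.6/0.22) / 0.5 = ln(2.727) / 0.5 = 1.0033 / 0.5 = 2.007 km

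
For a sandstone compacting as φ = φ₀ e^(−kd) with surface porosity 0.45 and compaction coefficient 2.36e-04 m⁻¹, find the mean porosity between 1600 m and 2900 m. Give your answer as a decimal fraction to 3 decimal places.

Working in km (1 km = 1000 m; k in km⁻¹ = k in m⁻¹ × 1000):
⟨φ⟩ = (1/(d₂−d₁)) ∫ φ₀ e^(−kd) dd = φ₀·(e^(−k·d₁) − e^(−k·d₂)) / (k·(d₂−d₁))
e^(−0.236×1.6) = 0.6855; e^(−0.236×2.9) = 0.5044
⟨φ⟩ = 0.45 × (0.6855 − 0.5044) / (0.236 × 1.3) = 0.45 × 0.5903 = 0.2656

0.266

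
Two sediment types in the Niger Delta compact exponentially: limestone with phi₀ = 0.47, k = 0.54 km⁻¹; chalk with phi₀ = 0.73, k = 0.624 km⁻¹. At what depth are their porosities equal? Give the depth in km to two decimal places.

5.24 km

Set phi₀ₐ e^(−kₐZ) = phi₀ᵦ e^(−kᵦZ) ⇒ ln(phi₀ₐ/phi₀ᵦ) = (kₐ − kᵦ)·Z
Z = ln(0.47/0.73) / (0.54 − 0.624) = -0.4403 / -0.084 = 5.242 km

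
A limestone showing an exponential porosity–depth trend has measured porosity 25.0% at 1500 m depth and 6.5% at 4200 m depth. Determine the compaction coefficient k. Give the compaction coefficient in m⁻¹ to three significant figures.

0.000499 m⁻¹

Working in km (1 km = 1000 m; k in km⁻¹ = k in m⁻¹ × 1000):
Athy: φ(z) = φ₀ e^(−kz) ⇒ φ₁/φ₂ = e^{k(z₂−z₁)} ⇒ k = ln(φ₁/φ₂)/(z₂−z₁)
k = ln(0.25/0.065) / (4.2 − 1.5) = ln(3.846) / 2.7 = 1.3471 / 2.7 = 0.4989 km⁻¹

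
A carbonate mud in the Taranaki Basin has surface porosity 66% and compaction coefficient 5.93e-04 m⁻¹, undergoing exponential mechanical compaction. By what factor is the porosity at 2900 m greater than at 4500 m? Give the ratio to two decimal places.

Working in km (1 km = 1000 m; c in km⁻¹ = c in m⁻¹ × 1000):
n(z₁)/n(z₂) = e^(−c·z₁)/e^(−c·z₂) = e^{c(z₂−z₁)}
= exp(0.593 × 1.6) = exp(0.9488) = 2.5826

2.58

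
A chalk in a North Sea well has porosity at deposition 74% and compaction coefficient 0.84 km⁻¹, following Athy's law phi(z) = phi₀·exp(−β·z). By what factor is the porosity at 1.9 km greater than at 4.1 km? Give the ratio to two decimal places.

phi(z₁)/phi(z₂) = e^(−β·z₁)/e^(−β·z₂) = e^{β(z₂−z₁)}
= exp(0.84 × 2.2) = exp(1.848) = 6.3471

6.35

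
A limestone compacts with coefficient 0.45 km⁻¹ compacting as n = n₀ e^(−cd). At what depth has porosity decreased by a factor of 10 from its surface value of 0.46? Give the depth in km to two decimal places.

5.12 km

n/n₀ = 1/10 ⇒ exp(−c·d) = 1/10 ⇒ d = ln(10) / c
d = 2.3026 / 0.45 = 5.117 km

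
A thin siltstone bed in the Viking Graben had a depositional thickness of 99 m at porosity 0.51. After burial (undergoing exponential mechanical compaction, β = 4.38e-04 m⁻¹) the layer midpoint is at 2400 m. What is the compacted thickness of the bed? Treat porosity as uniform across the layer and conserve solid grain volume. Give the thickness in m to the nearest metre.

59 m

Working in km (1 km = 1000 m; β in km⁻¹ = β in m⁻¹ × 1000):
Porosity at 2.4 km: φ = 0.51·exp(−0.438×2.4) = 0.1783
Solid-volume conservation: h(1−φ) = h₀(1−φ₀) ⇒ h = h₀·(1−φ₀)/(1−φ)
h = 0.099 × (1 − 0.51)/(1 − 0.1783) = 0.099 × 0.5963 = 0.0590 km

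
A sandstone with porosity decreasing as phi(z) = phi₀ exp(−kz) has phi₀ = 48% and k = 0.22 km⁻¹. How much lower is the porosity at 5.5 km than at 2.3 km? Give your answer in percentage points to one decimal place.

14.6 percentage points

phi(2.3) = 0.48·e^(−0.22×2.3) = 0.2894
phi(5.5) = 0.48·e^(−0.22×5.5) = 0.1431
Δphi = 0.2894 − 0.1431 = 0.1463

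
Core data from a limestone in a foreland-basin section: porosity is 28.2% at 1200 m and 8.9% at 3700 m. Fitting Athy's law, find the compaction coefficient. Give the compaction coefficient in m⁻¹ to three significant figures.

Working in km (1 km = 1000 m; c in km⁻¹ = c in m⁻¹ × 1000):
Athy: φ(z) = φ₀ e^(−cz) ⇒ φ₁/φ₂ = e^{c(z₂−z₁)} ⇒ c = ln(φ₁/φ₂)/(z₂−z₁)
c = ln(0.282/0.089) / (3.7 − 1.2) = ln(3.169) / 2.5 = 1.1533 / 2.5 = 0.4613 km⁻¹

0.000461 m⁻¹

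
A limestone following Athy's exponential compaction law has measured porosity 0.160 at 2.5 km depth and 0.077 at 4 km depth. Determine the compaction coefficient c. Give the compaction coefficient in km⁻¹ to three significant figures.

Athy: phi(z) = phi₀ e^(−cz) ⇒ phi₁/phi₂ = e^{c(z₂−z₁)} ⇒ c = ln(phi₁/phi₂)/(z₂−z₁)
c = ln(0.16/0.077) / (4 − 2.5) = ln(2.078) / 1.5 = 0.7314 / 1.5 = 0.4876 km⁻¹

0.488 km⁻¹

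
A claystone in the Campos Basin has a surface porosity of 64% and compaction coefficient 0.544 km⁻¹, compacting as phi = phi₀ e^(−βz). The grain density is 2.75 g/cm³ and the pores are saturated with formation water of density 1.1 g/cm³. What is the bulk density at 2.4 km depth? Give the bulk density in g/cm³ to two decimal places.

Porosity at depth: phi = 0.64·exp(−0.544×2.4) = 0.64×0.2710 = 0.1734
Bulk density: ρ_b = (1−phi)ρ_g + phi·ρ_f = 0.8266×2.75 + 0.1734×1.1
       = 2.273 + 0.191 = 2.464 g/cm³

2.46 g/cm³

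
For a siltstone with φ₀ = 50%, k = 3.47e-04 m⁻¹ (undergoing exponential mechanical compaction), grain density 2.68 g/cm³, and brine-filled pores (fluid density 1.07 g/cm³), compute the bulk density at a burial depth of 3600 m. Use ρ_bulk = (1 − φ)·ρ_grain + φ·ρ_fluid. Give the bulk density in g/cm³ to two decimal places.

2.45 g/cm³

Working in km (1 km = 1000 m; k in km⁻¹ = k in m⁻¹ × 1000):
Porosity at depth: φ = 0.5·exp(−0.347×3.6) = 0.5×0.2867 = 0.1434
Bulk density: ρ_b = (1−φ)ρ_g + φ·ρ_f = 0.8566×2.68 + 0.1434×1.07
       = 2.296 + 0.153 = 2.449 g/cm³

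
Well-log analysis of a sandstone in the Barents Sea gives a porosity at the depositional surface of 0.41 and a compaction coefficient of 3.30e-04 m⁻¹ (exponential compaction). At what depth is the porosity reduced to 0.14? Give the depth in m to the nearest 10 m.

3260 m

Working in km (1 km = 1000 m; c in km⁻¹ = c in m⁻¹ × 1000):
Invert Athy's law: d = ln(n₀/n) / c
d = ln(0.41/0.14) / 0.33 = ln(2.929) / 0.33 = 1.0745 / 0.33 = 3.256 km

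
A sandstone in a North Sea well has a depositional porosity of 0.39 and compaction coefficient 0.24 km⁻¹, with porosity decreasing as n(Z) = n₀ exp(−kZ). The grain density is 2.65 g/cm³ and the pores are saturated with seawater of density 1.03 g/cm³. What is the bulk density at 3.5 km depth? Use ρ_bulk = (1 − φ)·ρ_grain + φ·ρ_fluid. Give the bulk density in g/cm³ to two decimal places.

Porosity at depth: n = 0.39·exp(−0.24×3.5) = 0.39×0.4317 = 0.1684
Bulk density: ρ_b = (1−n)ρ_g + n·ρ_f = 0.8316×2.65 + 0.1684×1.03
       = 2.204 + 0.173 = 2.377 g/cm³

2.38 g/cm³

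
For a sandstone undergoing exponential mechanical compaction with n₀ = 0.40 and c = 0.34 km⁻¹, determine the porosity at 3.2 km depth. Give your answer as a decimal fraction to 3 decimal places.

n = n₀·exp(−c·Z) = 0.4 × exp(−0.34 × 3.2) = 0.4 × exp(−1.088)
  = 0.4 × 0.3369 = 0.1348

0.135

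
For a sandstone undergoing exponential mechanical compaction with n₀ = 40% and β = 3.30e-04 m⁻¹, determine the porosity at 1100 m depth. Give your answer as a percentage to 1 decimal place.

Working in km (1 km = 1000 m; β in km⁻¹ = β in m⁻¹ × 1000):
n = n₀·exp(−β·z) = 0.4 × exp(−0.33 × 1.1) = 0.4 × exp(−0.363)
  = 0.4 × 0.6956 = 0.2782

27.8%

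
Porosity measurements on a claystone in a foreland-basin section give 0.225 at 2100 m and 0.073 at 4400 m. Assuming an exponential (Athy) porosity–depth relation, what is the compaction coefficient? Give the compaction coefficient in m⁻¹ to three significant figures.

Working in km (1 km = 1000 m; β in km⁻¹ = β in m⁻¹ × 1000):
Athy: n(d) = n₀ e^(−βd) ⇒ n₁/n₂ = e^{β(d₂−d₁)} ⇒ β = ln(n₁/n₂)/(d₂−d₁)
β = ln(0.225/0.073) / (4.4 − 2.1) = ln(3.082) / 2.3 = 1.1256 / 2.3 = 0.4894 km⁻¹

0.000489 m⁻¹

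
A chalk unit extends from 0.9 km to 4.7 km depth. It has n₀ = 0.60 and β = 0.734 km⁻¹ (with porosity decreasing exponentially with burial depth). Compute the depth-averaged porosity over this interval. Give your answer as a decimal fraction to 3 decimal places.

0.104

⟨n⟩ = (1/(d₂−d₁)) ∫ n₀ e^(−βd) dd = n₀·(e^(−β·d₁) − e^(−β·d₂)) / (β·(d₂−d₁))
e^(−0.734×0.9) = 0.5165; e^(−0.734×4.7) = 0.0318
⟨n⟩ = 0.6 × (0.5165 − 0.0318) / (0.734 × 3.8) = 0.6 × 0.1738 = 0.1043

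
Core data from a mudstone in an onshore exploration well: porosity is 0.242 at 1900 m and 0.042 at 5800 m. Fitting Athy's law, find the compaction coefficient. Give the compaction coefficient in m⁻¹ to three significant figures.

0.000449 m⁻¹

Working in km (1 km = 1000 m; β in km⁻¹ = β in m⁻¹ × 1000):
Athy: phi(z) = phi₀ e^(−βz) ⇒ phi₁/phi₂ = e^{β(z₂−z₁)} ⇒ β = ln(phi₁/phi₂)/(z₂−z₁)
β = ln(0.242/0.042) / (5.8 − 1.9) = ln(5.762) / 3.9 = 1.7513 / 3.9 = 0.449 km⁻¹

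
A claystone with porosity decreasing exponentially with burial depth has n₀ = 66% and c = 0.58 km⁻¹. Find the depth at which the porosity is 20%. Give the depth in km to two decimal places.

2.06 km

Invert Athy's law: z = ln(n₀/n) / c
z = ln(0.66/0.2) / 0.58 = ln(3.3) / 0.58 = 1.1939 / 0.58 = 2.058 km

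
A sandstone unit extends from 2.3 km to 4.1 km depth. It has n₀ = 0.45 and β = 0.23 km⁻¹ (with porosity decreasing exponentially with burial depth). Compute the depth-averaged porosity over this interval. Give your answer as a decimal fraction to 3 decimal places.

⟨n⟩ = (1/(Z₂−Z₁)) ∫ n₀ e^(−βZ) dZ = n₀·(e^(−β·Z₁) − e^(−β·Z₂)) / (β·(Z₂−Z₁))
e^(−0.23×2.3) = 0.5892; e^(−0.23×4.1) = 0.3895
⟨n⟩ = 0.45 × (0.5892 − 0.3895) / (0.23 × 1.8) = 0.45 × 0.4825 = 0.2171

0.217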